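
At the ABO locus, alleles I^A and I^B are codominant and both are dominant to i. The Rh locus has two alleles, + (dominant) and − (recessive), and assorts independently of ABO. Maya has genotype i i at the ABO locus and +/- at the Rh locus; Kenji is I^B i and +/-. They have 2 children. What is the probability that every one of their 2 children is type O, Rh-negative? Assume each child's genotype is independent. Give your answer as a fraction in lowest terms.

ABO cross i i × I^B i → 1/2 O, 1/2 B.
Rh cross +/- × +/- → 3/4 Rh+, 1/4 Rh-; so P(type O, Rh-negative) = 1/2 × 1/4 = 1/8 per child.
All 2 independent: (1/8)^2 = 1/64.

1/64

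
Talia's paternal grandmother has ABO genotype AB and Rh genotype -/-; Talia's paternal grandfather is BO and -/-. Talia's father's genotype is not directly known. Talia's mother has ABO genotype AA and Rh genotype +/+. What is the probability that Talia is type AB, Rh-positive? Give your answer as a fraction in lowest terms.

Talia's father's ABO genotype from AB × BO: 1/4 AB, 1/4 AO, 1/4 BB, 1/4 BO.
Crossing each possibility with the mother AA and summing P(type AB): 1/4·1/2 + 1/4·0 + 1/4·1 + 1/4·1/2 = 1/2.
Similarly for Rh via the father's Rh distribution: P(Rh+) = 1.
Independent loci: 1/2 × 1 = 1/2.

1/2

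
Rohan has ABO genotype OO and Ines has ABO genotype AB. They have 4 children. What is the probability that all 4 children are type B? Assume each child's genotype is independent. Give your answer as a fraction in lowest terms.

ABO cross OO × AB → 1/2 A, 1/2 B.
So P(type B) = 1/2 per child.
All 4 independent: (1/2)^4 = 1/16.

1/16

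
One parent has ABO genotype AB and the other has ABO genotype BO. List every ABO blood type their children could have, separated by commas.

Gametes from AB × BO give offspring ABO genotypes AB, AO, BB, BO, i.e. phenotypes A, B, AB.

A, B, AB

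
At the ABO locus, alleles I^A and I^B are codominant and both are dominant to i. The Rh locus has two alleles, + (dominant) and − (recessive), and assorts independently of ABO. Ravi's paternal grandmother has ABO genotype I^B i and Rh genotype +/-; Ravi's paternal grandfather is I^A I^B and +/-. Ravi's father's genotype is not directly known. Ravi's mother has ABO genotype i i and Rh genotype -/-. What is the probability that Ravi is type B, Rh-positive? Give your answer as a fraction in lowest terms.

1/4

Ravi's father's ABO genotype from I^B i × I^A I^B: 1/4 I^A I^B, 1/4 I^A i, 1/4 I^B I^B, 1/4 I^B i.
Crossing each possibility with the mother i i and summing P(type B): 1/4·1/2 + 1/4·0 + 1/4·1 + 1/4·1/2 = 1/2.
Similarly for Rh via the father's Rh distribution: P(Rh+) = 1/2.
Independent loci: 1/2 × 1/2 = 1/4.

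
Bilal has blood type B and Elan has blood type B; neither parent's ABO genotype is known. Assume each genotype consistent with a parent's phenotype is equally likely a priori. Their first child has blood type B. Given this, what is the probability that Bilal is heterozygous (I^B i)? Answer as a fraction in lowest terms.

Possible genotypes: Bilal ∈ {I^B I^B, I^B i}; Elan ∈ {I^B I^B, I^B i}.
Weight each parental genotype pair by prior × P(type-B child):
  I^B I^B × I^B I^B: posterior weight 4/15.
  I^B I^B × I^B i: posterior weight 4/15.
  I^B i × I^B I^B: posterior weight 4/15.
  I^B i × I^B i: posterior weight 1/5.
Sum the posterior weight over pairs where Bilal is I^B i: 7/15.

7/15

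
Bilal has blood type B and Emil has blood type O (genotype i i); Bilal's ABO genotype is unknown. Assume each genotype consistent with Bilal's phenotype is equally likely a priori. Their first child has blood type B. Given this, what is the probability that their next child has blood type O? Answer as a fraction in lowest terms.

1/6

Possible genotypes: Bilal ∈ {I^B I^B, I^B i}; Emil ∈ {i i}.
Weight each parental genotype pair by prior × P(type-B child):
  I^B I^B × i i: posterior weight 2/3; P(next child type O) = 0.
  I^B i × i i: posterior weight 1/3; P(next child type O) = 1/2.
Weighted sum = 1/6.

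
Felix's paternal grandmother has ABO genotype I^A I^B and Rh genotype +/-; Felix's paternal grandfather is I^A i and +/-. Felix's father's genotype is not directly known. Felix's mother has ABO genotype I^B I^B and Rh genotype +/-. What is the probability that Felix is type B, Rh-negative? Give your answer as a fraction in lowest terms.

Felix's father's ABO genotype from I^A I^B × I^A i: 1/4 I^A I^A, 1/4 I^A I^B, 1/4 I^A i, 1/4 I^B i.
Crossing each possibility with the mother I^B I^B and summing P(type B): 1/4·0 + 1/4·1/2 + 1/4·1/2 + 1/4·1 = 1/2.
Similarly for Rh via the father's Rh distribution: P(Rh-) = 1/4.
Independent loci: 1/2 × 1/4 = 1/8.

1/8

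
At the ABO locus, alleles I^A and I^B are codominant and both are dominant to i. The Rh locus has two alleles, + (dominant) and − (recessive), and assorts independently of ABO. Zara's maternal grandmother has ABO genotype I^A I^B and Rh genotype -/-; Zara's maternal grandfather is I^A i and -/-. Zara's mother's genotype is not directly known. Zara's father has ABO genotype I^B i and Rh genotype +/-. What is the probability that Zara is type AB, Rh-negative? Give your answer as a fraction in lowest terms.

Zara's mother's ABO genotype from I^A I^B × I^A i: 1/4 I^A I^A, 1/4 I^A I^B, 1/4 I^A i, 1/4 I^B i.
Crossing each possibility with the father I^B i and summing P(type AB): 1/4·1/2 + 1/4·1/4 + 1/4·1/4 + 1/4·0 = 1/4.
Similarly for Rh via the mother's Rh distribution: P(Rh-) = 1/2.
Independent loci: 1/4 × 1/2 = 1/8.

1/8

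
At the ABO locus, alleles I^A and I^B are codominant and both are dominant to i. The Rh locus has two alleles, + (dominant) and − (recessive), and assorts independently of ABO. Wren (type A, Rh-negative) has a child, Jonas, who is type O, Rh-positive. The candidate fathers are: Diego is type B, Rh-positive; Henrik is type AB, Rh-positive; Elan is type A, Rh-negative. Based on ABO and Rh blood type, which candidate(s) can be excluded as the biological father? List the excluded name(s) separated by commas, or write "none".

A candidate is excluded only if no genotype consistent with his phenotype could produce a type O, Rh-positive child with a type A, Rh-negative mother.
Henrik (type AB, Rh+): no genotype consistent with that phenotype can produce a type-O Rh+ child with a type-A mother.
Elan (type A, Rh-): no genotype consistent with that phenotype can produce a type-O Rh+ child with a type-A mother.

Henrik, Elan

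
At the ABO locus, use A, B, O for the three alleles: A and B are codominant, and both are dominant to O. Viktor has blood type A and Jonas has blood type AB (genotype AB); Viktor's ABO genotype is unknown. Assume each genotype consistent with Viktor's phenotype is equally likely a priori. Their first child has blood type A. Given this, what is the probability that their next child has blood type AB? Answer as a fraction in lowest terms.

3/8

Possible genotypes: Viktor ∈ {AA, AO}; Jonas ∈ {AB}.
Weight each parental genotype pair by prior × P(type-A child):
  AA × AB: posterior weight 1/2; P(next child type AB) = 1/2.
  AO × AB: posterior weight 1/2; P(next child type AB) = 1/4.
Weighted sum = 3/8.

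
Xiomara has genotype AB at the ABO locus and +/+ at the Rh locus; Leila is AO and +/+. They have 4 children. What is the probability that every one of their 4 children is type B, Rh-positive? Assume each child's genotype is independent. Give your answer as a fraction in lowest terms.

1/256

ABO cross AB × AO → 1/2 A, 1/4 B, 1/4 AB.
Rh cross +/+ × +/+ → 1 Rh+; so P(type B, Rh-positive) = 1/4 × 1 = 1/4 per child.
All 4 independent: (1/4)^4 = 1/256.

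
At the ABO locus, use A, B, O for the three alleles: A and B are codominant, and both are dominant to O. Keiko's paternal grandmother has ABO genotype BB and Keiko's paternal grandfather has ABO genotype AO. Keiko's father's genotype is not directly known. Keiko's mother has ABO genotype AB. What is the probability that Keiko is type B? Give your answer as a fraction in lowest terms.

Keiko's father's ABO genotype from BB × AO: 1/2 AB, 1/2 BO.
Crossing each possibility with the mother AB and summing P(type B): 1/2·1/4 + 1/2·1/2 = 3/8.

3/8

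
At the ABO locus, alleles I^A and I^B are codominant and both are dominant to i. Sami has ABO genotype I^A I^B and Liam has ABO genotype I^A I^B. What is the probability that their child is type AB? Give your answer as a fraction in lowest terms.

ABO cross I^A I^B × I^A I^B → offspring phenotypes: 1/4 A, 1/4 B, 1/2 AB.
So P(type AB) = 1/2.

1/2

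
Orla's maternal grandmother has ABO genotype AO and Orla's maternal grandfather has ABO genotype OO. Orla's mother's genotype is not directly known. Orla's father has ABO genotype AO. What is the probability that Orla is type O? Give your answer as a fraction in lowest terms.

3/8

Orla's mother's ABO genotype from AO × OO: 1/2 AO, 1/2 OO.
Crossing each possibility with the father AO and summing P(type O): 1/2·1/4 + 1/2·1/2 = 3/8.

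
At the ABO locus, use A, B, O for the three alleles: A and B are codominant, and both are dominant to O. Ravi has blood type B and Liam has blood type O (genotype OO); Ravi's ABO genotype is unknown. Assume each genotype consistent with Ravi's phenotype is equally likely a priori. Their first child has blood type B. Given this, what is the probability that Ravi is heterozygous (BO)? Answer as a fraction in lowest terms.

Possible genotypes: Ravi ∈ {BB, BO}; Liam ∈ {OO}.
Weight each parental genotype pair by prior × P(type-B child):
  BB × OO: posterior weight 2/3.
  BO × OO: posterior weight 1/3.
Sum the posterior weight over pairs where Ravi is BO: 1/3.

1/3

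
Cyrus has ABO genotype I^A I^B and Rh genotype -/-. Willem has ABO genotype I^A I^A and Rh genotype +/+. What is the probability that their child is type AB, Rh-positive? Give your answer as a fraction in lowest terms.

1/2

ABO cross I^A I^B × I^A I^A → offspring phenotypes: 1/2 A, 1/2 AB.
Rh cross -/- × +/+ → 1 Rh+.
Independent loci: P(type AB, Rh-positive) = 1/2 × 1 = 1/2.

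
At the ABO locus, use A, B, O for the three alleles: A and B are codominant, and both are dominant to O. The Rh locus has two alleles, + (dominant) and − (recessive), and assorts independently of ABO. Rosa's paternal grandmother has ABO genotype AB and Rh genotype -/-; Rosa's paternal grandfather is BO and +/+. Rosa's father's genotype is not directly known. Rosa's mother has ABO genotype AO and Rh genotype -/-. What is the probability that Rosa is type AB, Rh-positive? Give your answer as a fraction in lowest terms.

Rosa's father's ABO genotype from AB × BO: 1/4 AB, 1/4 AO, 1/4 BB, 1/4 BO.
Crossing each possibility with the mother AO and summing P(type AB): 1/4·1/4 + 1/4·0 + 1/4·1/2 + 1/4·1/4 = 1/4.
Similarly for Rh via the father's Rh distribution: P(Rh+) = 1/2.
Independent loci: 1/4 × 1/2 = 1/8.

1/8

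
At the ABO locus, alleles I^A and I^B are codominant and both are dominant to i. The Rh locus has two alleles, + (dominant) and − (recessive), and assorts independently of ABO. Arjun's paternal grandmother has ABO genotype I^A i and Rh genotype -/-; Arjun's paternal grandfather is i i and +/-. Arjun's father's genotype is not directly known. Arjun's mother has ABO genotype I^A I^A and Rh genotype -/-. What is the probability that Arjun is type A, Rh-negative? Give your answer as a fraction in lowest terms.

3/4

Arjun's father's ABO genotype from I^A i × i i: 1/2 I^A i, 1/2 i i.
Crossing each possibility with the mother I^A I^A and summing P(type A): 1/2·1 + 1/2·1 = 1.
Similarly for Rh via the father's Rh distribution: P(Rh-) = 3/4.
Independent loci: 1 × 3/4 = 3/4.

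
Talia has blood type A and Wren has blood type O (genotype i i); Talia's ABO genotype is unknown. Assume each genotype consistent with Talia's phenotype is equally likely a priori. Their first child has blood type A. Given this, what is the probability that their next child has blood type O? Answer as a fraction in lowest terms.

Possible genotypes: Talia ∈ {I^A I^A, I^A i}; Wren ∈ {i i}.
Weight each parental genotype pair by prior × P(type-A child):
  I^A I^A × i i: posterior weight 2/3; P(next child type O) = 0.
  I^A i × i i: posterior weight 1/3; P(next child type O) = 1/2.
Weighted sum = 1/6.

1/6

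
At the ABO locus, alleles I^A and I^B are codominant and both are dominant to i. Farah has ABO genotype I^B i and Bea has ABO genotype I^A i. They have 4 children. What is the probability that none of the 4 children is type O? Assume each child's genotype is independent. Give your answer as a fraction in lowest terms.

ABO cross I^B i × I^A i → 1/4 O, 1/4 A, 1/4 B, 1/4 AB.
So P(type O) = 1/4 per child.
P(not type O) = 3/4 for one child; (3/4)^4 = 81/256.

81/256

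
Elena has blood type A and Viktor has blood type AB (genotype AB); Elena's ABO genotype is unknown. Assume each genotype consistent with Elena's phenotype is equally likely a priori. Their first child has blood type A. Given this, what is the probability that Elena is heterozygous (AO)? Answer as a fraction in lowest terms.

Possible genotypes: Elena ∈ {AA, AO}; Viktor ∈ {AB}.
Weight each parental genotype pair by prior × P(type-A child):
  AA × AB: posterior weight 1/2.
  AO × AB: posterior weight 1/2.
Sum the posterior weight over pairs where Elena is AO: 1/2.

1/2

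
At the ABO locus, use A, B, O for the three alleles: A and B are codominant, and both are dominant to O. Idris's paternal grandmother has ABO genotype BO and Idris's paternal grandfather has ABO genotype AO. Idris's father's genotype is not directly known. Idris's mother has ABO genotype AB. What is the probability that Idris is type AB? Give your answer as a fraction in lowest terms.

1/4

Idris's father's ABO genotype from BO × AO: 1/4 AB, 1/4 AO, 1/4 BO, 1/4 OO.
Crossing each possibility with the mother AB and summing P(type AB): 1/4·1/2 + 1/4·1/4 + 1/4·1/4 + 1/4·0 = 1/4.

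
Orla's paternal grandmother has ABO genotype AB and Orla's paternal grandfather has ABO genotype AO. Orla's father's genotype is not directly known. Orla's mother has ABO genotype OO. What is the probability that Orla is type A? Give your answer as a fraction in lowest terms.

1/2

Orla's father's ABO genotype from AB × AO: 1/4 AA, 1/4 AB, 1/4 AO, 1/4 BO.
Crossing each possibility with the mother OO and summing P(type A): 1/4·1 + 1/4·1/2 + 1/4·1/2 + 1/4·0 = 1/2.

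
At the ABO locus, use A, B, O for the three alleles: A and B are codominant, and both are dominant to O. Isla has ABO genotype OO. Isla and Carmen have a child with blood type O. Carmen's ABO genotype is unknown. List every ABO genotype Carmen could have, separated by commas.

For each candidate genotype of Carmen, check whether crossing it with OO can produce every observed child phenotype.
  AA → possible child types {A} ✗
  AB → possible child types {A, B} ✗
  AO → possible child types {O, A} ✓
  BB → possible child types {B} ✗
  BO → possible child types {O, B} ✓
  OO → possible child types {O} ✓

AO, BO, OO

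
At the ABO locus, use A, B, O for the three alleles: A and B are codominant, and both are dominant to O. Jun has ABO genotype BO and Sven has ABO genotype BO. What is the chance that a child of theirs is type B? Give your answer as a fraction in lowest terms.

3/4

ABO cross BO × BO → offspring phenotypes: 1/4 O, 3/4 B.
So P(type B) = 3/4.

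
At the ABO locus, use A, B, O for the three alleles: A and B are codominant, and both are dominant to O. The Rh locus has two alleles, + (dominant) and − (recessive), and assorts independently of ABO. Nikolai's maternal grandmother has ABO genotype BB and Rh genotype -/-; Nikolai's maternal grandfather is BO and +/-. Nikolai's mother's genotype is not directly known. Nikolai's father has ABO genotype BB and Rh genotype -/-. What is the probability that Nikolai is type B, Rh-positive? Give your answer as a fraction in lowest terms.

Nikolai's mother's ABO genotype from BB × BO: 1/2 BB, 1/2 BO.
Crossing each possibility with the father BB and summing P(type B): 1/2·1 + 1/2·1 = 1.
Similarly for Rh via the mother's Rh distribution: P(Rh+) = 1/4.
Independent loci: 1 × 1/4 = 1/4.

1/4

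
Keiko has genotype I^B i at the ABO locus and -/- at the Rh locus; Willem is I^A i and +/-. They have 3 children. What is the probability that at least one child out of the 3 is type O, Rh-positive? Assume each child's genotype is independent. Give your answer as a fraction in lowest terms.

169/512

ABO cross I^B i × I^A i → 1/4 O, 1/4 A, 1/4 B, 1/4 AB.
Rh cross -/- × +/- → 1/2 Rh+, 1/2 Rh-; so P(type O, Rh-positive) = 1/4 × 1/2 = 1/8 per child.
P(none) = (7/8)^3 = 343/512; P(at least one) = 1 − 343/512 = 169/512.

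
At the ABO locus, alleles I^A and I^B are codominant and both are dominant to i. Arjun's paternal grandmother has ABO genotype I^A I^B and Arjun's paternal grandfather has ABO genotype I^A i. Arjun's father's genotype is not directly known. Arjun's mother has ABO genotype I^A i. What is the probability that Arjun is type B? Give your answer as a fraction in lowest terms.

1/8

Arjun's father's ABO genotype from I^A I^B × I^A i: 1/4 I^A I^A, 1/4 I^A I^B, 1/4 I^A i, 1/4 I^B i.
Crossing each possibility with the mother I^A i and summing P(type B): 1/4·0 + 1/4·1/4 + 1/4·0 + 1/4·1/4 = 1/8.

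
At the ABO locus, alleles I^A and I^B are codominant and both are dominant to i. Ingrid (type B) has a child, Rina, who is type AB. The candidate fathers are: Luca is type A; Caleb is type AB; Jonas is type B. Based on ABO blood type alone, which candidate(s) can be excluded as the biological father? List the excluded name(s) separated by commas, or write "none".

A candidate is excluded only if no genotype consistent with his phenotype could produce a type AB child with a type B mother.
Jonas (type B): no genotype consistent with that phenotype can produce a type-AB child with a type-B mother.

Jonas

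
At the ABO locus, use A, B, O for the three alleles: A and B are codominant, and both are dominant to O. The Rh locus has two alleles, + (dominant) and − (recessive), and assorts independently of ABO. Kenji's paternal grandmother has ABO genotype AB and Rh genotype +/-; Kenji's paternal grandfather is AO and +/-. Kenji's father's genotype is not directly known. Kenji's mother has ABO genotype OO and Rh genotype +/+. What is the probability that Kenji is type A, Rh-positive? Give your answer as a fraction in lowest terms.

1/2

Kenji's father's ABO genotype from AB × AO: 1/4 AA, 1/4 AB, 1/4 AO, 1/4 BO.
Crossing each possibility with the mother OO and summing P(type A): 1/4·1 + 1/4·1/2 + 1/4·1/2 + 1/4·0 = 1/2.
Similarly for Rh via the father's Rh distribution: P(Rh+) = 1.
Independent loci: 1/2 × 1 = 1/2.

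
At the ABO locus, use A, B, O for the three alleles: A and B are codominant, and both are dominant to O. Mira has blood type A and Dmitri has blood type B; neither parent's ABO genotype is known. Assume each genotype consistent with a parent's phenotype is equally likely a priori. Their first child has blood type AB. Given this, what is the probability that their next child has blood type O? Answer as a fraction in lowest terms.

Possible genotypes: Mira ∈ {AA, AO}; Dmitri ∈ {BB, BO}.
Weight each parental genotype pair by prior × P(type-AB child):
  AA × BB: posterior weight 4/9; P(next child type O) = 0.
  AA × BO: posterior weight 2/9; P(next child type O) = 0.
  AO × BB: posterior weight 2/9; P(next child type O) = 0.
  AO × BO: posterior weight 1/9; P(next child type O) = 1/4.
Weighted sum = 1/36.

1/36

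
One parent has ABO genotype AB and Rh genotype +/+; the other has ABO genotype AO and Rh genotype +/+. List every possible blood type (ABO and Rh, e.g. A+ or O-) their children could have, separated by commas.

A+, B+, AB+

Gametes from AB × AO give offspring ABO genotypes AA, AB, AO, BO, i.e. phenotypes A, B, AB.
Rh cross +/+ × +/+ → phenotypes Rh+.
Combining independently: A+, B+, AB+.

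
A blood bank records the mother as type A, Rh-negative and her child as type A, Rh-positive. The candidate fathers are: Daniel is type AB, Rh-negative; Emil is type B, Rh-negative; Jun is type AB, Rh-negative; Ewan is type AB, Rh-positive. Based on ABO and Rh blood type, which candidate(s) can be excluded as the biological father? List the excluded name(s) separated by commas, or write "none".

Daniel, Emil, Jun

A candidate is excluded only if no genotype consistent with his phenotype could produce a type A, Rh-positive child with a type A, Rh-negative mother.
Daniel (type AB, Rh-): no genotype consistent with that phenotype can produce a type-A Rh+ child with a type-A mother.
Emil (type B, Rh-): no genotype consistent with that phenotype can produce a type-A Rh+ child with a type-A mother.
Jun (type AB, Rh-): no genotype consistent with that phenotype can produce a type-A Rh+ child with a type-A mother.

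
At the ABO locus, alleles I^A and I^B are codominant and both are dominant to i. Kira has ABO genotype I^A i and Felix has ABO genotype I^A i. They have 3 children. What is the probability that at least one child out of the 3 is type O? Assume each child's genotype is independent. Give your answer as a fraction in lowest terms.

37/64

ABO cross I^A i × I^A i → 1/4 O, 3/4 A.
So P(type O) = 1/4 per child.
P(none) = (3/4)^3 = 27/64; P(at least one) = 1 − 27/64 = 37/64.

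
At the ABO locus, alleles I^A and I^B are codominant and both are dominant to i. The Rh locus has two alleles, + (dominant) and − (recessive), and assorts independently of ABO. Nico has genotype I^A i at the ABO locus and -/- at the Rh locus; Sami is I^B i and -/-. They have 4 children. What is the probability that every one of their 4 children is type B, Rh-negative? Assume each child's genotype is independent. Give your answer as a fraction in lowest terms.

ABO cross I^A i × I^B i → 1/4 O, 1/4 A, 1/4 B, 1/4 AB.
Rh cross -/- × -/- → 1 Rh-; so P(type B, Rh-negative) = 1/4 × 1 = 1/4 per child.
All 4 independent: (1/4)^4 = 1/256.

1/256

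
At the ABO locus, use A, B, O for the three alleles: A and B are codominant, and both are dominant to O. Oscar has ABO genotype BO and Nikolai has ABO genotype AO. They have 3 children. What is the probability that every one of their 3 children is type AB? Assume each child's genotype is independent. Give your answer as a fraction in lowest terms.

1/64

ABO cross BO × AO → 1/4 O, 1/4 A, 1/4 B, 1/4 AB.
So P(type AB) = 1/4 per child.
All 3 independent: (1/4)^3 = 1/64.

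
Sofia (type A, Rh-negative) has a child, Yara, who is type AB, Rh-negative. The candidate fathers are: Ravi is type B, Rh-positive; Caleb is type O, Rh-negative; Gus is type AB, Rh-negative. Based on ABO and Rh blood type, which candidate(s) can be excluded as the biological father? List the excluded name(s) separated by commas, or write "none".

A candidate is excluded only if no genotype consistent with his phenotype could produce a type AB, Rh-negative child with a type A, Rh-negative mother.
Caleb (type O, Rh-): no genotype consistent with that phenotype can produce a type-AB Rh- child with a type-A mother.

Caleb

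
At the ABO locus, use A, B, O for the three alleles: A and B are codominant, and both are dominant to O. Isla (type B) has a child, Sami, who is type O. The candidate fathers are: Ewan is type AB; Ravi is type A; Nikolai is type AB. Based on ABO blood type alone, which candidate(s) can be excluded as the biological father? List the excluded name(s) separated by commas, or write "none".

Ewan, Nikolai

A candidate is excluded only if no genotype consistent with his phenotype could produce a type O child with a type B mother.
Ewan (type AB): no genotype consistent with that phenotype can produce a type-O child with a type-B mother.
Nikolai (type AB): no genotype consistent with that phenotype can produce a type-O child with a type-B mother.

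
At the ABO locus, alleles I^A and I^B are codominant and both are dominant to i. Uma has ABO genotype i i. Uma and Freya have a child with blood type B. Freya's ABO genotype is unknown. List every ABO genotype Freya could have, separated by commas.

For each candidate genotype of Freya, check whether crossing it with i i can produce every observed child phenotype.
  I^A I^A → possible child types {A} ✗
  I^A I^B → possible child types {A, B} ✓
  I^A i → possible child types {O, A} ✗
  I^B I^B → possible child types {B} ✓
  I^B i → possible child types {O, B} ✓
  i i → possible child types {O} ✗

I^A I^B, I^B I^B, I^B i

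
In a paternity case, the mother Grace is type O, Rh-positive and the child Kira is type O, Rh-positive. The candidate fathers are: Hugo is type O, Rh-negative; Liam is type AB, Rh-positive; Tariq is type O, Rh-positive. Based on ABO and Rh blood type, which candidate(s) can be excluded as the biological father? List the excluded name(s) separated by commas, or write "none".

A candidate is excluded only if no genotype consistent with his phenotype could produce a type O, Rh-positive child with a type O, Rh-positive mother.
Liam (type AB, Rh+): no genotype consistent with that phenotype can produce a type-O Rh+ child with a type-O mother.

Liam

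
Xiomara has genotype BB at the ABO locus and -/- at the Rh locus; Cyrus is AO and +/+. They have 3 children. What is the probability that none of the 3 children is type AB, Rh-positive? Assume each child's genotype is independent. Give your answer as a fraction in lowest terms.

ABO cross BB × AO → 1/2 B, 1/2 AB.
Rh cross -/- × +/+ → 1 Rh+; so P(type AB, Rh-positive) = 1/2 × 1 = 1/2 per child.
P(not type AB, Rh-positive) = 1/2 for one child; (1/2)^3 = 1/8.

1/8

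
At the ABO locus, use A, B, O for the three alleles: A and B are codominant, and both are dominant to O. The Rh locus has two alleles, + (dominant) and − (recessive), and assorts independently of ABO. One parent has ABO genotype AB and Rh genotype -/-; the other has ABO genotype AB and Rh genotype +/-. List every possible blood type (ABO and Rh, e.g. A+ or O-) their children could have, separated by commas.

A+, A-, B+, B-, AB+, AB-

Gametes from AB × AB give offspring ABO genotypes AA, AB, BB, i.e. phenotypes A, B, AB.
Rh cross -/- × +/- → phenotypes Rh+, Rh-.
Combining independently: A+, A-, B+, B-, AB+, AB-.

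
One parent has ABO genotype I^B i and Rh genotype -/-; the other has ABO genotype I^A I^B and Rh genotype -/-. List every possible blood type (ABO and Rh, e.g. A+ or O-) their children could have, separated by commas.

Gametes from I^B i × I^A I^B give offspring ABO genotypes I^A I^B, I^A i, I^B I^B, I^B i, i.e. phenotypes A, B, AB.
Rh cross -/- × -/- → phenotypes Rh-.
Combining independently: A-, B-, AB-.

A-, B-, AB-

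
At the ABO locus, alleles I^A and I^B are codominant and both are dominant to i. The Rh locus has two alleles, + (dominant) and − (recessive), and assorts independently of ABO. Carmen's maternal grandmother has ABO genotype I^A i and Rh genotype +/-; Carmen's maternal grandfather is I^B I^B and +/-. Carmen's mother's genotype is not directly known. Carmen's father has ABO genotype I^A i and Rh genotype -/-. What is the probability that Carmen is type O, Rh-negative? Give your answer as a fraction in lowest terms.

Carmen's mother's ABO genotype from I^A i × I^B I^B: 1/2 I^A I^B, 1/2 I^B i.
Crossing each possibility with the father I^A i and summing P(type O): 1/2·0 + 1/2·1/4 = 1/8.
Similarly for Rh via the mother's Rh distribution: P(Rh-) = 1/2.
Independent loci: 1/8 × 1/2 = 1/16.

1/16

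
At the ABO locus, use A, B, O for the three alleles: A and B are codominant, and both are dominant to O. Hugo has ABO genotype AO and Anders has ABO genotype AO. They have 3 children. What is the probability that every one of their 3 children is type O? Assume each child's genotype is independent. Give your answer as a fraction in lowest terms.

ABO cross AO × AO → 1/4 O, 3/4 A.
So P(type O) = 1/4 per child.
All 3 independent: (1/4)^3 = 1/64.

1/64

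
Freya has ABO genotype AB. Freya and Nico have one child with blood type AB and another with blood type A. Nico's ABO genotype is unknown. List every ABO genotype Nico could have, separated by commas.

For each candidate genotype of Nico, check whether crossing it with AB can produce every observed child phenotype.
  AA → possible child types {A, AB} ✓
  AB → possible child types {A, B, AB} ✓
  AO → possible child types {A, B, AB} ✓
  BB → possible child types {B, AB} ✗
  BO → possible child types {A, B, AB} ✓
  OO → possible child types {A, B} ✗

AA, AB, AO, BO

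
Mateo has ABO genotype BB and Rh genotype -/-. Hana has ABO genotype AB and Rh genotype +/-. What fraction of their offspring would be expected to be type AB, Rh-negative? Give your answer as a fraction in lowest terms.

ABO cross BB × AB → offspring phenotypes: 1/2 B, 1/2 AB.
Rh cross -/- × +/- → 1/2 Rh+, 1/2 Rh-.
Independent loci: P(type AB, Rh-negative) = 1/2 × 1/2 = 1/4.

1/4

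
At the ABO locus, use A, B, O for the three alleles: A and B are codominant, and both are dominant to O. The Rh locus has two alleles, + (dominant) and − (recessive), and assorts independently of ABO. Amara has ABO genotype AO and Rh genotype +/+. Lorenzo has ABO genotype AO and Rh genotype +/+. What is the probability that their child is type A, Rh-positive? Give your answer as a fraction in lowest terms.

3/4

ABO cross AO × AO → offspring phenotypes: 1/4 O, 3/4 A.
Rh cross +/+ × +/+ → 1 Rh+.
Independent loci: P(type A, Rh-positive) = 3/4 × 1 = 3/4.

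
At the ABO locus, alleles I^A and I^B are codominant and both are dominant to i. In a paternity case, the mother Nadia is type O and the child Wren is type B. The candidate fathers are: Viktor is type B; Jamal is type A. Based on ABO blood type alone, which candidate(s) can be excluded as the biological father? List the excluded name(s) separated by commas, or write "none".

Jamal

A candidate is excluded only if no genotype consistent with his phenotype could produce a type B child with a type O mother.
Jamal (type A): no genotype consistent with that phenotype can produce a type-B child with a type-O mother.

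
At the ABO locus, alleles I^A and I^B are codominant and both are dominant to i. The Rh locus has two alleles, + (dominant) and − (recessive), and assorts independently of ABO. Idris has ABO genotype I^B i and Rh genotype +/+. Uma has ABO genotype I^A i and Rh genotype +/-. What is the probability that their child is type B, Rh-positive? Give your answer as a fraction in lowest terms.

ABO cross I^B i × I^A i → offspring phenotypes: 1/4 O, 1/4 A, 1/4 B, 1/4 AB.
Rh cross +/+ × +/- → 1 Rh+.
Independent loci: P(type B, Rh-positive) = 1/4 × 1 = 1/4.

1/4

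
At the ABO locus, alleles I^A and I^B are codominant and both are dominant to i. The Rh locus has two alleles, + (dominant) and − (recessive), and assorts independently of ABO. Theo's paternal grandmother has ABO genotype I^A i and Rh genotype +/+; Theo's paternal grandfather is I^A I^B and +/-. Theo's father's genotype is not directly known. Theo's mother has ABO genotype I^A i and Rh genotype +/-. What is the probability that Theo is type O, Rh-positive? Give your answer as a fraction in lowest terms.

7/64

Theo's father's ABO genotype from I^A i × I^A I^B: 1/4 I^A I^A, 1/4 I^A I^B, 1/4 I^A i, 1/4 I^B i.
Crossing each possibility with the mother I^A i and summing P(type O): 1/4·0 + 1/4·0 + 1/4·1/4 + 1/4·1/4 = 1/8.
Similarly for Rh via the father's Rh distribution: P(Rh+) = 7/8.
Independent loci: 1/8 × 7/8 = 7/64.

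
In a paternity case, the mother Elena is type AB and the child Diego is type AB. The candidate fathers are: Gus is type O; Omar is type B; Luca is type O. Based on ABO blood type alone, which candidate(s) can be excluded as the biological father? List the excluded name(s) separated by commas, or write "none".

Gus, Luca

A candidate is excluded only if no genotype consistent with his phenotype could produce a type AB child with a type AB mother.
Gus (type O): no genotype consistent with that phenotype can produce a type-AB child with a type-AB mother.
Luca (type O): no genotype consistent with that phenotype can produce a type-AB child with a type-AB mother.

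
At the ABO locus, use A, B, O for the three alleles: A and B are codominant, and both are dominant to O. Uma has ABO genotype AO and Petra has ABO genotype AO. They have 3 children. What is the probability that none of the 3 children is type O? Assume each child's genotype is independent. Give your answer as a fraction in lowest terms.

27/64

ABO cross AO × AO → 1/4 O, 3/4 A.
So P(type O) = 1/4 per child.
P(not type O) = 3/4 for one child; (3/4)^3 = 27/64.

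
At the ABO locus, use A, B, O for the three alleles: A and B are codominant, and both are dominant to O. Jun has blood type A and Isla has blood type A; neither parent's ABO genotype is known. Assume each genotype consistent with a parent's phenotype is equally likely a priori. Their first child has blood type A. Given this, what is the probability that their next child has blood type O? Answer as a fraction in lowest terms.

1/20

Possible genotypes: Jun ∈ {AA, AO}; Isla ∈ {AA, AO}.
Weight each parental genotype pair by prior × P(type-A child):
  AA × AA: posterior weight 4/15; P(next child type O) = 0.
  AA × AO: posterior weight 4/15; P(next child type O) = 0.
  AO × AA: posterior weight 4/15; P(next child type O) = 0.
  AO × AO: posterior weight 1/5; P(next child type O) = 1/4.
Weighted sum = 1/20.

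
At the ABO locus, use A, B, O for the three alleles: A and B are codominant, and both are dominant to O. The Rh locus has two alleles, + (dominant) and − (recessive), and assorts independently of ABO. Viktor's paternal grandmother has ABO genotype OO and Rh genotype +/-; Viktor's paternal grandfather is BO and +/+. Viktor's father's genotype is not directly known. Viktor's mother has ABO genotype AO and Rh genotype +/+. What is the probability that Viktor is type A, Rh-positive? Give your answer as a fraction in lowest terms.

Viktor's father's ABO genotype from OO × BO: 1/2 BO, 1/2 OO.
Crossing each possibility with the mother AO and summing P(type A): 1/2·1/4 + 1/2·1/2 = 3/8.
Similarly for Rh via the father's Rh distribution: P(Rh+) = 1.
Independent loci: 3/8 × 1 = 3/8.

3/8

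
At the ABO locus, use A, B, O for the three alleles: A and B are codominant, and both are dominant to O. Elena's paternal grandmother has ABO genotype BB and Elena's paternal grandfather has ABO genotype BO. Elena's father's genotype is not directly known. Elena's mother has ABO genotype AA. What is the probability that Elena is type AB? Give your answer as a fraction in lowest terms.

3/4

Elena's father's ABO genotype from BB × BO: 1/2 BB, 1/2 BO.
Crossing each possibility with the mother AA and summing P(type AB): 1/2·1 + 1/2·1/2 = 3/4.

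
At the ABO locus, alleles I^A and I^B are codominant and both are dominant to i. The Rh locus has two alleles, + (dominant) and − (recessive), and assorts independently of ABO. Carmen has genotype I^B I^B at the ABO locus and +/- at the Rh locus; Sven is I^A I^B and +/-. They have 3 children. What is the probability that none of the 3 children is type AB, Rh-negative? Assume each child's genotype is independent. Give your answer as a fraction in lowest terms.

ABO cross I^B I^B × I^A I^B → 1/2 B, 1/2 AB.
Rh cross +/- × +/- → 3/4 Rh+, 1/4 Rh-; so P(type AB, Rh-negative) = 1/2 × 1/4 = 1/8 per child.
P(not type AB, Rh-negative) = 7/8 for one child; (7/8)^3 = 343/512.

343/512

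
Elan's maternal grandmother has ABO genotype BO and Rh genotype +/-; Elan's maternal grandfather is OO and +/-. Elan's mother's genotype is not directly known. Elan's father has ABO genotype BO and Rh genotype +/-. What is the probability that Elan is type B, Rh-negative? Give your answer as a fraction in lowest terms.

Elan's mother's ABO genotype from BO × OO: 1/2 BO, 1/2 OO.
Crossing each possibility with the father BO and summing P(type B): 1/2·3/4 + 1/2·1/2 = 5/8.
Similarly for Rh via the mother's Rh distribution: P(Rh-) = 1/4.
Independent loci: 5/8 × 1/4 = 5/32.

5/32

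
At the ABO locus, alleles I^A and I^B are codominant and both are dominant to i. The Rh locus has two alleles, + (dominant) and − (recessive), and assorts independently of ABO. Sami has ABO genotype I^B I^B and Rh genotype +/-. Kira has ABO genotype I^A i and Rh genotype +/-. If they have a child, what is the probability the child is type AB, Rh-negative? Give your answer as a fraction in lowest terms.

1/8

ABO cross I^B I^B × I^A i → offspring phenotypes: 1/2 B, 1/2 AB.
Rh cross +/- × +/- → 3/4 Rh+, 1/4 Rh-.
Independent loci: P(type AB, Rh-negative) = 1/2 × 1/4 = 1/8.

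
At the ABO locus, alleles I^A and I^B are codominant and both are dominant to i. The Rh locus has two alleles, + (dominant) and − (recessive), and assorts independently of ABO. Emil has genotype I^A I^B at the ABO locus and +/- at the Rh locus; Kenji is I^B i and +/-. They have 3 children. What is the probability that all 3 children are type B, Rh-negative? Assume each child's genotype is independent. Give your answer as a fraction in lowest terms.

ABO cross I^A I^B × I^B i → 1/4 A, 1/2 B, 1/4 AB.
Rh cross +/- × +/- → 3/4 Rh+, 1/4 Rh-; so P(type B, Rh-negative) = 1/2 × 1/4 = 1/8 per child.
All 3 independent: (1/8)^3 = 1/512.

1/512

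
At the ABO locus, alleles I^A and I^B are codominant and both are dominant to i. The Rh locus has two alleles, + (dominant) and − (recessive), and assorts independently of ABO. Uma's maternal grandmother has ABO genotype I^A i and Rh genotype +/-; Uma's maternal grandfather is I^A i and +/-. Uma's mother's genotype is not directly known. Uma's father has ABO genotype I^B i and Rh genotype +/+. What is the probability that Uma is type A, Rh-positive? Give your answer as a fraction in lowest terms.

Uma's mother's ABO genotype from I^A i × I^A i: 1/4 I^A I^A, 1/2 I^A i, 1/4 i i.
Crossing each possibility with the father I^B i and summing P(type A): 1/4·1/2 + 1/2·1/4 + 1/4·0 = 1/4.
Similarly for Rh via the mother's Rh distribution: P(Rh+) = 1.
Independent loci: 1/4 × 1 = 1/4.

1/4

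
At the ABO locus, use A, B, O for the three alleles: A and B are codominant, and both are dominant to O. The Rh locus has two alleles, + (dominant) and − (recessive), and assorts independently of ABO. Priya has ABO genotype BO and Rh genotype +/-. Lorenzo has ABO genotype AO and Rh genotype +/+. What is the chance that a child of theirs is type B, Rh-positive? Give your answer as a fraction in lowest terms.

ABO cross BO × AO → offspring phenotypes: 1/4 O, 1/4 A, 1/4 B, 1/4 AB.
Rh cross +/- × +/+ → 1 Rh+.
Independent loci: P(type B, Rh-positive) = 1/4 × 1 = 1/4.

1/4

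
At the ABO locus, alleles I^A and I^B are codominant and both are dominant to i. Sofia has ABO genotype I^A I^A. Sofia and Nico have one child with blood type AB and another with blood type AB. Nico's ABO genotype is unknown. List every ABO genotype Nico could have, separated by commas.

I^A I^B, I^B I^B, I^B i

For each candidate genotype of Nico, check whether crossing it with I^A I^A can produce every observed child phenotype.
  I^A I^A → possible child types {A} ✗
  I^A I^B → possible child types {A, AB} ✓
  I^A i → possible child types {A} ✗
  I^B I^B → possible child types {AB} ✓
  I^B i → possible child types {A, AB} ✓
  i i → possible child types {A} ✗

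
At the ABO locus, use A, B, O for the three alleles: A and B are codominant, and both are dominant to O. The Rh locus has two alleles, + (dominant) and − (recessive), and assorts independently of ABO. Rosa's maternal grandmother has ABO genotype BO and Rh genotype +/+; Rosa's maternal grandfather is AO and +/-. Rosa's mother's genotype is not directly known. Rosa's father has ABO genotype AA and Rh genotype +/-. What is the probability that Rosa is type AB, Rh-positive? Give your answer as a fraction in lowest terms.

7/32

Rosa's mother's ABO genotype from BO × AO: 1/4 AB, 1/4 AO, 1/4 BO, 1/4 OO.
Crossing each possibility with the father AA and summing P(type AB): 1/4·1/2 + 1/4·0 + 1/4·1/2 + 1/4·0 = 1/4.
Similarly for Rh via the mother's Rh distribution: P(Rh+) = 7/8.
Independent loci: 1/4 × 7/8 = 7/32.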